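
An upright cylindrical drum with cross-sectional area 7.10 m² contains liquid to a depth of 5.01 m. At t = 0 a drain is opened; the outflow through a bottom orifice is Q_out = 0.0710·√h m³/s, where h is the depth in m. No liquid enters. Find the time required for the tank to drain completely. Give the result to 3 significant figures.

With no inflow, A dh/dt = −0.0710 √h.
∫ h^(−1/2) dh = −(0.0710/A) ∫ dt, giving 2√h = 2√h₀ − (0.0710/A) t.
Tank is empty when √h = 0: t_empty = 2A√h₀/0.0710.
t_empty = 2·7.10·√5.01/0.0710 = 14.200·2.2383/0.0710 = 447.66 s.

448 s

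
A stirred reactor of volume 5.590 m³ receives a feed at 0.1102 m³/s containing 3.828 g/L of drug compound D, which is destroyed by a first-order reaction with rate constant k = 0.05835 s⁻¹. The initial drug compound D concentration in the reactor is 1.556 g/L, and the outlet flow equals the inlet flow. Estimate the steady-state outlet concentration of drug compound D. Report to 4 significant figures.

Accumulation = in − out − consumed: V dC/dt = Q C_in − Q C − k V C.
Steady state (dC/dt = 0): C_ss = Q C_in/(Q + kV) = C_in/(1 + kV/Q).
C_ss = 0.1102·3.828/(0.1102 + 0.05835·5.590) = 0.421846/0.436377 = 0.966701 g/L.

0.9667 g/L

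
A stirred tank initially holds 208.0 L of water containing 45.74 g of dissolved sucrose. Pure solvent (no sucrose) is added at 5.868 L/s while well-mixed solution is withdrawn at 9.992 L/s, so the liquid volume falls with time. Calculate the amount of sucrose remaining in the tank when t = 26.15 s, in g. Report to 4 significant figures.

7.786 g

Total volume: dV/dt = Q_in − Q_out = -4.12400 L/s, so V(t) = 208.0 − 4.12400 t and V(26.15) = 100.157 L.
Solute balance: dm/dt = 0 − Q_out C = −Q_out m/V(t).
dm/m = −Q_out dt/(V₀ − 4.12400 t); integrating gives ln(m/m₀) = −(Q_out/(Q_in−Q_out)) ln(V/V₀).
m = m₀ (V₀/V)^(Q_out/(Q_in−Q_out)) = 45.74 × (208.0/100.157)^(-2.42289) = 7.78607 g.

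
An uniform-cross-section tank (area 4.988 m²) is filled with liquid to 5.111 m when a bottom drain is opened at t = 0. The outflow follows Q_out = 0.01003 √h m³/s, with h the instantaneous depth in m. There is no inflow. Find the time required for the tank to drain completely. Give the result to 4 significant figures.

With no inflow, A dh/dt = −0.01003 √h.
Separate and integrate: 2(√h − √h₀) = −(0.01003/A) t.
Set h = 0: 2√h₀ = (0.01003/A) t_empty ⇒ t_empty = 2A√h₀/0.01003.
t_empty = 2·4.988·√5.111/0.01003 = 9.97600·2.26075/0.01003 = 2248.58 s.

2249 s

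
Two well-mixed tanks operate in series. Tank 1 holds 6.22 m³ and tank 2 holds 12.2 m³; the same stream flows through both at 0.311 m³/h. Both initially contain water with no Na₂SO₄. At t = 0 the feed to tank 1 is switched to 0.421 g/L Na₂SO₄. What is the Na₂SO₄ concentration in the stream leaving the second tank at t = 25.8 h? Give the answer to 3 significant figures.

Each tank obeys Vᵢ dCᵢ/dt = Q(Cᵢ₋₁ − Cᵢ), so τᵢ = Vᵢ/Q.
τ₁ = 6.22/0.311 = 20.000 h; τ₂ = 12.2/0.311 = 39.228 h.
Tank 1: C₁ = C_in(1 − e^(−t/τ₁)). Tank 2 (τ₁ ≠ τ₂): C₂ = C_in[1 − (τ₁ e^(−t/τ₁) − τ₂ e^(−t/τ₂))/(τ₁ − τ₂)].
At t = 25.8: e^(−t/τ₁) = 0.27527, e^(−t/τ₂) = 0.51805.
C₂ = 0.421·[1 − (20.000·0.27527 − 39.228·0.51805)/(-19.228)] = 0.421·0.22943 = 0.096591 g/L.

0.0966 g/L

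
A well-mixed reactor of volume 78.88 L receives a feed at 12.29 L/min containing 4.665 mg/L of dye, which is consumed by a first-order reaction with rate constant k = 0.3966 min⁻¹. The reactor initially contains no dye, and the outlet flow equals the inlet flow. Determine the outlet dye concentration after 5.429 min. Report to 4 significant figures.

1.250 mg/L

V dC/dt = Q(C_in − C) − k V C.
dC/dt = (Q/V) C_in − (Q/V + k) C; effective rate a = Q/V + k = 0.155806 + 0.3966 = 0.552406 min⁻¹.
C_ss = Q C_in/(Q + kV) = 1.31576 mg/L; C(t) = C_ss + (C₀ − C_ss) e^(−a t).
C(5.429) = 1.31576 + (-1.31576)·e^(−0.552406·5.429) = 1.31576 + (-1.31576)·0.0498362 = 1.25019 mg/L.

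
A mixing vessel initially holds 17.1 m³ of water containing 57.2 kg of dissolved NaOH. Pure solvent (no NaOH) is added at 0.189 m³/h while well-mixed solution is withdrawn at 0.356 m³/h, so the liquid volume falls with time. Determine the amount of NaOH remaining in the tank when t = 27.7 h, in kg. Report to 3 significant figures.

29.2 kg

Total volume: dV/dt = Q_in − Q_out = -0.16700 m³/h, so V(t) = 17.1 − 0.16700 t and V(27.7) = 12.474 m³.
No NaOH enters, so dm/dt = −Q_out · (m/V).
Separate: dm/m = −Q_out dt/V(t) ⇒ ln(m/m₀) = −(Q_out/(Q_in−Q_out)) ln(V/V₀).
m = m₀ (V₀/V)^(Q_out/(Q_in−Q_out)) = 57.2 × (17.1/12.474)^(-2.1317) = 29.200 kg.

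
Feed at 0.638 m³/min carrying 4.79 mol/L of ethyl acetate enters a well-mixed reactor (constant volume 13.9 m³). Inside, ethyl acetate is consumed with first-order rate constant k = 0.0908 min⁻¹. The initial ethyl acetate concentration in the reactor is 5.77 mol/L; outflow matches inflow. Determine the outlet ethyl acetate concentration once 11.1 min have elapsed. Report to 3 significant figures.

2.52 mol/L

V dC/dt = Q(C_in − C) − k V C.
This is linear with rate a = Q/V + k = 0.13670 min⁻¹.
C_ss = Q C_in/(Q + kV) = 1.6083 mol/L; C(t) = C_ss + (C₀ − C_ss) e^(−a t).
C(11.1) = 1.6083 + (4.1617)·e^(−0.13670·11.1) = 1.6083 + (4.1617)·0.21929 = 2.5209 mol/L.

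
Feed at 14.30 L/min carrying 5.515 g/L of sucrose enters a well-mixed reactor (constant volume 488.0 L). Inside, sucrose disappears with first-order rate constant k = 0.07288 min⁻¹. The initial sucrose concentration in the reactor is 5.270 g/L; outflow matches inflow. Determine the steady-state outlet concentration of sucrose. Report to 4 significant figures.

1.582 g/L

V dC/dt = Q(C_in − C) − k V C.
At steady state: 0 = Q C_in − (Q + kV) C_ss, so C_ss = Q C_in/(Q + kV).
C_ss = 14.30·5.515/(14.30 + 0.07288·488.0) = 78.8645/49.8654 = 1.58155 g/L.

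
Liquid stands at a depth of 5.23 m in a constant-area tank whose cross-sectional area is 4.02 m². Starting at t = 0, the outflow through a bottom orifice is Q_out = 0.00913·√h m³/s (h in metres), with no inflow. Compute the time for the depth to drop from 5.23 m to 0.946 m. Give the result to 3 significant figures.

1160 s

A dh/dt = −Q_out = −0.00913 √h.
∫ h^(−1/2) dh = −(0.00913/A) ∫ dt, giving 2√h = 2√h₀ − (0.00913/A) t.
t = 2A(√h₀ − √h)/0.00913 = 2·4.02·(√5.23 − √0.946)/0.00913
  = 8.0400 × (2.2869 − 0.97263) / 0.00913 = 1157.4 s.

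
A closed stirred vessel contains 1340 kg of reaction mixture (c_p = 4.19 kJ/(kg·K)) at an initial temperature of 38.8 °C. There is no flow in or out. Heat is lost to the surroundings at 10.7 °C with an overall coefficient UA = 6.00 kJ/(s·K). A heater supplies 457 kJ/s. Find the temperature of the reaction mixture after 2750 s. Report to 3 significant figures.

84.3 °C

M c_p dT/dt = −UA(T − T_amb) + Q̇.
dT/dt = (T_ss − T)/τ with T_ss = T_amb + Q̇/UA = 10.7 + 457/6.00 = 86.867 °C, τ = M c_p/UA = 1340·4.19/6.00 = 935.77 s.
Integrating: T(t) = T_ss + (T₀ − T_ss) e^(−t/τ).
T(2750) = 86.867 + (-48.067)·0.052931 = 84.322 °C.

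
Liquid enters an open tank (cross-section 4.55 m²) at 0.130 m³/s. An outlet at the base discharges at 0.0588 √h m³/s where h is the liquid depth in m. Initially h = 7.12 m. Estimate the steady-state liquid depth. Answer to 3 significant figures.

4.89 m

A dh/dt = Q_in − 0.0588 √h. Steady state requires inflow = outflow:
Q_in = 0.0588 √h_ss ⇒ √h_ss = 0.130/0.0588 = 2.2109.
h_ss = 2.2109² = 4.8880 m. (Since h₀ = 7.12 m > h_ss, the level will fall toward this value.)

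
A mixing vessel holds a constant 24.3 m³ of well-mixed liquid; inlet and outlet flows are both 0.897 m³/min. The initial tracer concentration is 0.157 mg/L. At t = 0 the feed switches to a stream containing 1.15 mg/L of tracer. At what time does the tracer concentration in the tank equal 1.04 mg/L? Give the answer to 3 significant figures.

59.6 min

Species balance: V dC/dt = Q(C_in − C) ⇒ τ = V/Q = 27.090 min.
C(t) = C_in + (C₀ − C_in) e^(−t/τ). Set C = 1.04 and solve for t:
e^(−t/τ) = (C − C_in)/(C₀ − C_in) = (1.04 − 1.15)/(0.157 − 1.15) = 0.11078
t = −τ ln(…) = 27.090 × 2.2003 = 59.605 min.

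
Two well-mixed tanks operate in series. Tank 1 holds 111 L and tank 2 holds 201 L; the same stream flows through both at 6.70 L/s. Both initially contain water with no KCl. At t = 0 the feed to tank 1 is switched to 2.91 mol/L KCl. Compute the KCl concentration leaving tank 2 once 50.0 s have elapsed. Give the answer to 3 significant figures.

1.86 mol/L

Time constants: τᵢ = Vᵢ/Q for each well-mixed tank.
τ₁ = 111/6.70 = 16.567 s; τ₂ = 201/6.70 = 30.000 s.
Tank 1: C₁ = C_in(1 − e^(−t/τ₁)). Tank 2 (τ₁ ≠ τ₂): C₂ = C_in[1 − (τ₁ e^(−t/τ₁) − τ₂ e^(−t/τ₂))/(τ₁ − τ₂)].
At t = 50.0: e^(−t/τ₁) = 0.048898, e^(−t/τ₂) = 0.18888.
C₂ = 2.91·[1 − (16.567·0.048898 − 30.000·0.18888)/(-13.433)] = 2.91·0.63849 = 1.8580 mol/L.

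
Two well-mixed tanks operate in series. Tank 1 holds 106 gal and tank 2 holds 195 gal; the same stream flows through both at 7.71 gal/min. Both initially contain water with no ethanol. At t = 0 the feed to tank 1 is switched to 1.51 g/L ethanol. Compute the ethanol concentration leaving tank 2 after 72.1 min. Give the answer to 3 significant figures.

Each tank obeys Vᵢ dCᵢ/dt = Q(Cᵢ₋₁ − Cᵢ), so τᵢ = Vᵢ/Q.
τ₁ = 106/7.71 = 13.748 min; τ₂ = 195/7.71 = 25.292 min.
Tank 1: C₁ = C_in(1 − e^(−t/τ₁)). Tank 2 (τ₁ ≠ τ₂): C₂ = C_in[1 − (τ₁ e^(−t/τ₁) − τ₂ e^(−t/τ₂))/(τ₁ − τ₂)].
At t = 72.1: e^(−t/τ₁) = 0.0052778, e^(−t/τ₂) = 0.057803.
C₂ = 1.51·[1 − (13.748·0.0052778 − 25.292·0.057803)/(-11.543)] = 1.51·0.87964 = 1.3283 g/L.

1.33 g/L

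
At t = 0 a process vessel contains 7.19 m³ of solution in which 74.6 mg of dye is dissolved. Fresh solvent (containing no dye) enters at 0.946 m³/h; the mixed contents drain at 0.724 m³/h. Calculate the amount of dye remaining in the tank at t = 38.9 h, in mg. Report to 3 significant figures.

5.69 mg

Total volume: dV/dt = Q_in − Q_out = 0.22200 m³/h, so V(t) = 7.19 + 0.22200 t and V(38.9) = 15.826 m³.
Species balance (pure solvent in): dm/dt = −Q_out · m/V(t).
Separate: dm/m = −Q_out dt/V(t) ⇒ ln(m/m₀) = −(Q_out/(Q_in−Q_out)) ln(V/V₀).
m = m₀ (V₀/V)^(Q_out/(Q_in−Q_out)) = 74.6 × (7.19/15.826)^(3.2613) = 5.6926 mg.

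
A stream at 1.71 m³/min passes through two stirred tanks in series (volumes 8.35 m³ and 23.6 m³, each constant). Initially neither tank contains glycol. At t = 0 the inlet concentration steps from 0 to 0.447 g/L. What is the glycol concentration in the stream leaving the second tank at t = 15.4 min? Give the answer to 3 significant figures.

0.231 g/L

Species balance on tank i: dCᵢ/dt = (Cᵢ₋₁ − Cᵢ)/τᵢ with τᵢ = Vᵢ/Q.
τ₁ = 8.35/1.71 = 4.8830 min; τ₂ = 23.6/1.71 = 13.801 min.
Solving the cascade with C₁(0)=C₂(0)=0 gives C₂(t) = C_in[1 − (τ₁ e^(−t/τ₁) − τ₂ e^(−t/τ₂))/(τ₁ − τ₂)].
At t = 15.4: e^(−t/τ₁) = 0.042691, e^(−t/τ₂) = 0.32764.
C₂ = 0.447·[1 − (4.8830·0.042691 − 13.801·0.32764)/(-8.9181)] = 0.447·0.51634 = 0.23081 g/L.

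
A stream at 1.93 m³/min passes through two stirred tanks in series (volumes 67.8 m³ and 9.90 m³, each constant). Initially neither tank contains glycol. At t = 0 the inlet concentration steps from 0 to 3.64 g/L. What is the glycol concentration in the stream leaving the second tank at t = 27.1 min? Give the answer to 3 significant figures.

Each tank obeys Vᵢ dCᵢ/dt = Q(Cᵢ₋₁ − Cᵢ), so τᵢ = Vᵢ/Q.
τ₁ = 67.8/1.93 = 35.130 min; τ₂ = 9.90/1.93 = 5.1295 min.
Tank 1: C₁ = C_in(1 − e^(−t/τ₁)). Tank 2 (τ₁ ≠ τ₂): C₂ = C_in[1 − (τ₁ e^(−t/τ₁) − τ₂ e^(−t/τ₂))/(τ₁ − τ₂)].
At t = 27.1: e^(−t/τ₁) = 0.46235, e^(−t/τ₂) = 0.0050765.
C₂ = 3.64·[1 − (35.130·0.46235 − 5.1295·0.0050765)/(30.000)] = 3.64·0.45946 = 1.6724 g/L.

1.67 g/L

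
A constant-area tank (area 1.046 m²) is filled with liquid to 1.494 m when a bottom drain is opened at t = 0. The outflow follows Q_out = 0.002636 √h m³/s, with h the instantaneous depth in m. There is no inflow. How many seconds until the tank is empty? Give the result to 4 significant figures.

970.0 s

With no inflow, A dh/dt = −0.002636 √h.
∫ h^(−1/2) dh = −(0.002636/A) ∫ dt, giving 2√h = 2√h₀ − (0.002636/A) t.
Tank is empty when √h = 0: t_empty = 2A√h₀/0.002636.
t_empty = 2·1.046·√1.494/0.002636 = 2.09200·1.22229/0.002636 = 970.044 s.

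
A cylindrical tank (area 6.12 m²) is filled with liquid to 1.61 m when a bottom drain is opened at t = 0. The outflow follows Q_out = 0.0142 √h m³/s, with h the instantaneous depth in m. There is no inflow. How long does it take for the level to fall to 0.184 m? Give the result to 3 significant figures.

With no inflow, A dh/dt = −0.0142 √h.
This is separable: 2 d(√h)/dt = −0.0142/A, so √h = √h₀ − (0.0142/(2A)) t.
t = 2A(√h₀ − √h)/0.0142 = 2·6.12·(√1.61 − √0.184)/0.0142
  = 12.240 × (1.2689 − 0.42895) / 0.0142 = 723.97 s.

724 s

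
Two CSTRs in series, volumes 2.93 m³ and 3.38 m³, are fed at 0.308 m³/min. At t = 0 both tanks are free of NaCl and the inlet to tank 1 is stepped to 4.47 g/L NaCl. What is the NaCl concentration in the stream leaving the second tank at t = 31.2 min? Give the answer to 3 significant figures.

Time constants: τᵢ = Vᵢ/Q for each well-mixed tank.
τ₁ = 2.93/0.308 = 9.5130 min; τ₂ = 3.38/0.308 = 10.974 min.
Solving the cascade with C₁(0)=C₂(0)=0 gives C₂(t) = C_in[1 − (τ₁ e^(−t/τ₁) − τ₂ e^(−t/τ₂))/(τ₁ − τ₂)].
At t = 31.2: e^(−t/τ₁) = 0.037639, e^(−t/τ₂) = 0.058246.
C₂ = 4.47·[1 − (9.5130·0.037639 − 10.974·0.058246)/(-1.4610)] = 4.47·0.80758 = 3.6099 g/L.

3.61 g/L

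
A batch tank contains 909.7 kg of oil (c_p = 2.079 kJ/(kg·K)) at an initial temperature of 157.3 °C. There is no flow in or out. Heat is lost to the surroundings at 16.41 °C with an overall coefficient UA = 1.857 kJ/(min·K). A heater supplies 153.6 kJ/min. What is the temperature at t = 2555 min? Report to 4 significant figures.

Heat balance on the well-mixed liquid: M c_p dT/dt = −UA(T − T_amb) + Q̇.
dT/dt = (T_ss − T)/τ with T_ss = T_amb + Q̇/UA = 16.41 + 153.6/1.857 = 99.1241 °C, τ = M c_p/UA = 909.7·2.079/1.857 = 1018.45 min.
T approaches T_ss exponentially: T(t) = T_ss + (T₀ − T_ss) e^(−t/τ).
T(2555) = 99.1241 + (58.1759)·0.0813733 = 103.858 °C.

103.9 °C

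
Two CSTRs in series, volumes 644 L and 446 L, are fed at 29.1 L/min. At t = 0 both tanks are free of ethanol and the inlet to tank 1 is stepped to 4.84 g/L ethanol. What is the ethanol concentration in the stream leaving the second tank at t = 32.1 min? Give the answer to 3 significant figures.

2.49 g/L

Each tank obeys Vᵢ dCᵢ/dt = Q(Cᵢ₋₁ − Cᵢ), so τᵢ = Vᵢ/Q.
τ₁ = 644/29.1 = 22.131 min; τ₂ = 446/29.1 = 15.326 min.
Tank 1: C₁ = C_in(1 − e^(−t/τ₁)). Tank 2 (τ₁ ≠ τ₂): C₂ = C_in[1 − (τ₁ e^(−t/τ₁) − τ₂ e^(−t/τ₂))/(τ₁ − τ₂)].
At t = 32.1: e^(−t/τ₁) = 0.23446, e^(−t/τ₂) = 0.12314.
C₂ = 4.84·[1 − (22.131·0.23446 − 15.326·0.12314)/(6.8041)] = 4.84·0.51480 = 2.4916 g/L.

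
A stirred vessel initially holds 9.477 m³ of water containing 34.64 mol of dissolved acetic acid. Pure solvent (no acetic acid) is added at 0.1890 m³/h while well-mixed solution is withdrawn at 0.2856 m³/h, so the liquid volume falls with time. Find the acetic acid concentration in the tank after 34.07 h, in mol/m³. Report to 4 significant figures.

Let m(t) be the amount of acetic acid. Volume: V(t) = V₀ + (Q_in − Q_out) t = 9.477 − 0.0966000 t; V(34.07) = 6.18584 m³.
Species balance (pure solvent in): dm/dt = −Q_out · m/V(t).
Separate: dm/m = −Q_out dt/V(t) ⇒ ln(m/m₀) = −(Q_out/(Q_in−Q_out)) ln(V/V₀).
m = m₀ (V₀/V)^(Q_out/(Q_in−Q_out)) = 34.64 × (9.477/6.18584)^(-2.95652) = 9.81333 mol.
C = m/V = 9.81333/6.18584 = 1.58642 mol/m³.

1.586 mol/m³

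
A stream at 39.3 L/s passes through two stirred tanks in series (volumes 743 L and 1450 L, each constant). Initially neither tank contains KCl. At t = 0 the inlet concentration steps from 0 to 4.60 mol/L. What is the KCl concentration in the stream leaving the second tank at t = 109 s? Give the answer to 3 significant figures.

Each tank obeys Vᵢ dCᵢ/dt = Q(Cᵢ₋₁ − Cᵢ), so τᵢ = Vᵢ/Q.
τ₁ = 743/39.3 = 18.906 s; τ₂ = 1450/39.3 = 36.896 s.
Tank 1: C₁ = C_in(1 − e^(−t/τ₁)). Tank 2 (τ₁ ≠ τ₂): C₂ = C_in[1 − (τ₁ e^(−t/τ₁) − τ₂ e^(−t/τ₂))/(τ₁ − τ₂)].
At t = 109: e^(−t/τ₁) = 0.0031341, e^(−t/τ₂) = 0.052116.
C₂ = 4.60·[1 − (18.906·0.0031341 − 36.896·0.052116)/(-17.990)] = 4.60·0.89641 = 4.1235 mol/L.

4.12 mol/L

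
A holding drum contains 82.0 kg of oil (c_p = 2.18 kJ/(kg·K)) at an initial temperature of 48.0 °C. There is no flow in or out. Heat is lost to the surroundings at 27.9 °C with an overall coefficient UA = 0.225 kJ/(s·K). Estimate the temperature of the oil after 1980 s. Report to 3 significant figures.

Lumped-capacitance energy balance: M c_p dT/dt = UA(T_amb − T).
dT/dt = (T_ss − T)/τ with T_ss = T_amb = 27.900 °C, τ = M c_p/UA = 82.0·2.18/0.225 = 794.49 s.
Integrating: T(t) = T_ss + (T₀ − T_ss) e^(−t/τ).
T(1980) = 27.900 + (20.100)·0.082730 = 29.563 °C.

29.6 °C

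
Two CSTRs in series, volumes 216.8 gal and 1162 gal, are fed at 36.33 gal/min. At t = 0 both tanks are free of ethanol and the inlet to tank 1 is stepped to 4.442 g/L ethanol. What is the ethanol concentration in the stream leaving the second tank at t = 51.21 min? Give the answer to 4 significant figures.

3.341 g/L

Each tank obeys Vᵢ dCᵢ/dt = Q(Cᵢ₋₁ − Cᵢ), so τᵢ = Vᵢ/Q.
τ₁ = 216.8/36.33 = 5.96752 min; τ₂ = 1162/36.33 = 31.9846 min.
Solving the cascade with C₁(0)=C₂(0)=0 gives C₂(t) = C_in[1 − (τ₁ e^(−t/τ₁) − τ₂ e^(−t/τ₂))/(τ₁ − τ₂)].
At t = 51.21: e^(−t/τ₁) = 0.000187552, e^(−t/τ₂) = 0.201678.
C₂ = 4.442·[1 − (5.96752·0.000187552 − 31.9846·0.201678)/(-26.0171)] = 4.442·0.752106 = 3.34086 g/L.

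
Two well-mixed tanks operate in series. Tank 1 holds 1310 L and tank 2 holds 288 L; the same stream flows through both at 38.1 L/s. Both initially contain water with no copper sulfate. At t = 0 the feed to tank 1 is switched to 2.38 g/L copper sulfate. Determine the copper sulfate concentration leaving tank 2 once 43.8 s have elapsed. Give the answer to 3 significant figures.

1.53 g/L

Species balance on tank i: dCᵢ/dt = (Cᵢ₋₁ − Cᵢ)/τᵢ with τᵢ = Vᵢ/Q.
τ₁ = 1310/38.1 = 34.383 s; τ₂ = 288/38.1 = 7.5591 s.
Tank 1: C₁ = C_in(1 − e^(−t/τ₁)). Tank 2 (τ₁ ≠ τ₂): C₂ = C_in[1 − (τ₁ e^(−t/τ₁) − τ₂ e^(−t/τ₂))/(τ₁ − τ₂)].
At t = 43.8: e^(−t/τ₁) = 0.27974, e^(−t/τ₂) = 0.0030446.
C₂ = 2.38·[1 − (34.383·0.27974 − 7.5591·0.0030446)/(26.824)] = 2.38·0.64228 = 1.5286 g/L.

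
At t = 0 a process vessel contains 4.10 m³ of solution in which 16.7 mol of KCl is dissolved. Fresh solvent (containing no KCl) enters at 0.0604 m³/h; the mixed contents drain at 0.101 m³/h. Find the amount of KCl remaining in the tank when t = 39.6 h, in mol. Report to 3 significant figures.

Total volume: dV/dt = Q_in − Q_out = -0.040600 m³/h, so V(t) = 4.10 − 0.040600 t and V(39.6) = 2.4922 m³.
Solute balance: dm/dt = 0 − Q_out C = −Q_out m/V(t).
dm/m = −Q_out dt/(V₀ − 0.040600 t); integrating gives ln(m/m₀) = −(Q_out/(Q_in−Q_out)) ln(V/V₀).
m = m₀ (V₀/V)^(Q_out/(Q_in−Q_out)) = 16.7 × (4.10/2.4922)^(-2.4877) = 4.8405 mol.

4.84 mol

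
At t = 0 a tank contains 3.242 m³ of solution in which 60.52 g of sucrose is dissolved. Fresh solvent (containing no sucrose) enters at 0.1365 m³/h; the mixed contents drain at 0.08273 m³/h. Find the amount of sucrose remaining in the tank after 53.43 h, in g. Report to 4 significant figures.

22.80 g

Total volume: dV/dt = Q_in − Q_out = 0.0537700 m³/h, so V(t) = 3.242 + 0.0537700 t and V(53.43) = 6.11493 m³.
Species balance (pure solvent in): dm/dt = −Q_out · m/V(t).
Separate: dm/m = −Q_out dt/V(t) ⇒ ln(m/m₀) = −(Q_out/(Q_in−Q_out)) ln(V/V₀).
m = m₀ (V₀/V)^(Q_out/(Q_in−Q_out)) = 60.52 × (3.242/6.11493)^(1.53859) = 22.7980 g.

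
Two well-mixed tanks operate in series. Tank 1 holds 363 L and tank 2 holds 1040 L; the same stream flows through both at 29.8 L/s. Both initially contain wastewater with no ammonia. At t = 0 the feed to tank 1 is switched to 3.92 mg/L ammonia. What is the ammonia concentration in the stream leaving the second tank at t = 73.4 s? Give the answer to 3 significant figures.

3.19 mg/L

Time constants: τᵢ = Vᵢ/Q for each well-mixed tank.
τ₁ = 363/29.8 = 12.181 s; τ₂ = 1040/29.8 = 34.899 s.
Solving the cascade with C₁(0)=C₂(0)=0 gives C₂(t) = C_in[1 − (τ₁ e^(−t/τ₁) − τ₂ e^(−t/τ₂))/(τ₁ − τ₂)].
At t = 73.4: e^(−t/τ₁) = 0.0024159, e^(−t/τ₂) = 0.12207.
C₂ = 3.92·[1 − (12.181·0.0024159 − 34.899·0.12207)/(-22.718)] = 3.92·0.81378 = 3.1900 mg/L.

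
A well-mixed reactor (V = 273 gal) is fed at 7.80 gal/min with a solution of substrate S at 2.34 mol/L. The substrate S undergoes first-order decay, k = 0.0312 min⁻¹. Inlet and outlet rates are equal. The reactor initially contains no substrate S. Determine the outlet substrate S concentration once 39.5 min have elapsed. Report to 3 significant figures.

1.01 mol/L

Accumulation = in − out − consumed: V dC/dt = Q C_in − Q C − k V C.
dC/dt = (Q/V) C_in − (Q/V + k) C; effective rate a = Q/V + k = 0.028571 + 0.0312 = 0.059771 min⁻¹.
C_ss = Q C_in/(Q + kV) = 1.1185 mol/L; C(t) = C_ss + (C₀ − C_ss) e^(−a t).
C(39.5) = 1.1185 + (-1.1185)·e^(−0.059771·39.5) = 1.1185 + (-1.1185)·0.094329 = 1.0130 mol/L.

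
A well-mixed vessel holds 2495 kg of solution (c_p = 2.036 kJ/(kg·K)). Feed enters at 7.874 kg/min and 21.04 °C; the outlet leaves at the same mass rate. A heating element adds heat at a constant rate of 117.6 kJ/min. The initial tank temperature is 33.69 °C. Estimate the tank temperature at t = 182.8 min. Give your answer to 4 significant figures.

31.36 °C

M c_p dT/dt = ṁ c_p (T_in − T) + Q̇.
Rearrange: dT/dt = (T_ss − T)/τ with τ = M/ṁ = 316.866 min and T_ss = T_in + Q̇/(ṁ c_p) = 28.3756 °C.
This is linear first-order; T(t) = T_ss + (T₀ − T_ss) e^(−t/τ).
T(182.8) = 28.3756 + (5.31443)·e^(−182.8/316.866) = 28.3756 + (5.31443)·0.561636 = 31.3603 °C.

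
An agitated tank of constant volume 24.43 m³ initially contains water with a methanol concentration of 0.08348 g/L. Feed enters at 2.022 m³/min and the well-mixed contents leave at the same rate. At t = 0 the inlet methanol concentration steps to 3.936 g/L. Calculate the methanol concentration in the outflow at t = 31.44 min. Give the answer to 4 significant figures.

3.650 g/L

Accumulation = in − out for the solute gives V dC/dt = Q(C_in − C).
Rewrite as dC/dt + C/τ = C_in/τ, τ = V/Q = 12.0821 min.
This is linear first-order; C(t) = C_in + (C₀ − C_in) e^(−t/τ).
C(31.44) = 3.936 + (0.08348 − 3.936)·e^(−31.44/12.0821) = 3.936 + (-3.85252)·0.0741106 = 3.65049 g/L.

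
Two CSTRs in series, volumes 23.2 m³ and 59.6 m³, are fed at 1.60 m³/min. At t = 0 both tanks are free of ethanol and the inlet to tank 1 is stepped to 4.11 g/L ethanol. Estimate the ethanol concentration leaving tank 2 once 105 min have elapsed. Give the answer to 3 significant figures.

3.71 g/L

Each tank obeys Vᵢ dCᵢ/dt = Q(Cᵢ₋₁ − Cᵢ), so τᵢ = Vᵢ/Q.
τ₁ = 23.2/1.60 = 14.500 min; τ₂ = 59.6/1.60 = 37.250 min.
Tank 1: C₁ = C_in(1 − e^(−t/τ₁)). Tank 2 (τ₁ ≠ τ₂): C₂ = C_in[1 − (τ₁ e^(−t/τ₁) − τ₂ e^(−t/τ₂))/(τ₁ − τ₂)].
At t = 105: e^(−t/τ₁) = 0.00071632, e^(−t/τ₂) = 0.059678.
C₂ = 4.11·[1 − (14.500·0.00071632 − 37.250·0.059678)/(-22.750)] = 4.11·0.90274 = 3.7103 g/L.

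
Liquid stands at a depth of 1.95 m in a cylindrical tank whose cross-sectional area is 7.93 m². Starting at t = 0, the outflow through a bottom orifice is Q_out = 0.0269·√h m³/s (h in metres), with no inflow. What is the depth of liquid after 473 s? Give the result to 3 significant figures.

0.353 m

Accumulation of liquid (constant cross-section A): A dh/dt = −0.0269 √h.
∫ h^(−1/2) dh = −(0.0269/A) ∫ dt, giving 2√h = 2√h₀ − (0.0269/A) t.
√h = √1.95 − 0.0269·473/(2·7.93) = 1.3964 − 0.80225 = 0.59417.
h = 0.59417² = 0.35304 m.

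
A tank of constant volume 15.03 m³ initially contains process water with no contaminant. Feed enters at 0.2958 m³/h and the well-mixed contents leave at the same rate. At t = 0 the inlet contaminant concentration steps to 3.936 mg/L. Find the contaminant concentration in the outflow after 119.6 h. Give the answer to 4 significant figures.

3.562 mg/L

Unsteady species balance (constant V, well mixed): V dC/dt = Q(C_in − C).
So dC/dt = (C_in − C)/τ with τ = V/Q = 15.03/0.2958 = 50.8114 h.
Integrating: C(t) = C_in + (C₀ − C_in) e^(−t/τ).
C(119.6) = 3.936 + (0 − 3.936)·e^(−119.6/50.8114) = 3.936 + (-3.93600)·0.0950070 = 3.56205 mg/L.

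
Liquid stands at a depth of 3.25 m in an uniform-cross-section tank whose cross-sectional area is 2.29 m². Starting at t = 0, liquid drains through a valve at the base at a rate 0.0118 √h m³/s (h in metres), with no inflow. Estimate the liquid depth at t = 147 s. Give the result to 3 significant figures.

With no inflow, A dh/dt = −0.0118 √h.
Separate and integrate: 2(√h − √h₀) = −(0.0118/A) t.
√h = √3.25 − 0.0118·147/(2·2.29) = 1.8028 − 0.37873 = 1.4240.
h = 1.4240² = 2.0279 m.

2.03 m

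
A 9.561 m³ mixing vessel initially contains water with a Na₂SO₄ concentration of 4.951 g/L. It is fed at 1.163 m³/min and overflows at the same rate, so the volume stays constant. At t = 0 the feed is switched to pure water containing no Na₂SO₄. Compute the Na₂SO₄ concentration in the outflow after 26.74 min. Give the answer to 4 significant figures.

Species balance on the tank: V dC/dt = Q(C_in − C).
Time constant τ = V/Q = 9.561/1.163 = 8.22098 min.
Solution: C(t) = C_in + (C₀ − C_in) e^(−t/τ).
C(26.74) = 0 + (4.951 − 0)·e^(−26.74/8.22098) = 0 + (4.95100)·0.0386715 = 0.191462 g/L.

0.1915 g/L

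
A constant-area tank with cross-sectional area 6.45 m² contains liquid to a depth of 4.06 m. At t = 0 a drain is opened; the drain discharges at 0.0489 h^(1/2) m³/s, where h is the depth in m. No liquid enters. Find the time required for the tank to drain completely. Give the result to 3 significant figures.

Mass balance (ρ constant): A dh/dt = −0.0489 √h.
∫ h^(−1/2) dh = −(0.0489/A) ∫ dt, giving 2√h = 2√h₀ − (0.0489/A) t.
Tank is empty when √h = 0: t_empty = 2A√h₀/0.0489.
t_empty = 2·6.45·√4.06/0.0489 = 12.900·2.0149/0.0489 = 531.55 s.

532 s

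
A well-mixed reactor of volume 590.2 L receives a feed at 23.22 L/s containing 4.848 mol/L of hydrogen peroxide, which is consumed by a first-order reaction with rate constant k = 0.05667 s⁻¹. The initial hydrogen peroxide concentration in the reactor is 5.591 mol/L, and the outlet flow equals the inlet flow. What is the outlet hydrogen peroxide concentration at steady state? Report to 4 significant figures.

Accumulation = in − out − consumed: V dC/dt = Q C_in − Q C − k V C.
Steady state (dC/dt = 0): C_ss = Q C_in/(Q + kV) = C_in/(1 + kV/Q).
C_ss = 23.22·4.848/(23.22 + 0.05667·590.2) = 112.571/56.6666 = 1.98654 mol/L.

1.987 mol/L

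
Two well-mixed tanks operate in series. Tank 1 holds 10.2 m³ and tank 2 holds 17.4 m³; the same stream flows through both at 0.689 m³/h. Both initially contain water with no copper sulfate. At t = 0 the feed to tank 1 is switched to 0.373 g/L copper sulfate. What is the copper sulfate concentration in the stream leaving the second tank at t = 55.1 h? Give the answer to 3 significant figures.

0.284 g/L

Each tank obeys Vᵢ dCᵢ/dt = Q(Cᵢ₋₁ − Cᵢ), so τᵢ = Vᵢ/Q.
τ₁ = 10.2/0.689 = 14.804 h; τ₂ = 17.4/0.689 = 25.254 h.
Tank 1: C₁ = C_in(1 − e^(−t/τ₁)). Tank 2 (τ₁ ≠ τ₂): C₂ = C_in[1 − (τ₁ e^(−t/τ₁) − τ₂ e^(−t/τ₂))/(τ₁ − τ₂)].
At t = 55.1: e^(−t/τ₁) = 0.024187, e^(−t/τ₂) = 0.11283.
C₂ = 0.373·[1 − (14.804·0.024187 − 25.254·0.11283)/(-10.450)] = 0.373·0.76158 = 0.28407 g/L.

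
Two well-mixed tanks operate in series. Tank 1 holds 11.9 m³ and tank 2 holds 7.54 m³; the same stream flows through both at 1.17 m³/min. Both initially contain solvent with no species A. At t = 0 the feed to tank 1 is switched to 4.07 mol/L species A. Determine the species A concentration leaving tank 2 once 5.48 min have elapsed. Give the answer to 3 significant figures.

Each tank obeys Vᵢ dCᵢ/dt = Q(Cᵢ₋₁ − Cᵢ), so τᵢ = Vᵢ/Q.
τ₁ = 11.9/1.17 = 10.171 min; τ₂ = 7.54/1.17 = 6.4444 min.
Tank 1: C₁ = C_in(1 − e^(−t/τ₁)). Tank 2 (τ₁ ≠ τ₂): C₂ = C_in[1 − (τ₁ e^(−t/τ₁) − τ₂ e^(−t/τ₂))/(τ₁ − τ₂)].
At t = 5.48: e^(−t/τ₁) = 0.58345, e^(−t/τ₂) = 0.42727.
C₂ = 4.07·[1 − (10.171·0.58345 − 6.4444·0.42727)/(3.7265)] = 4.07·0.14644 = 0.59603 mol/L.

0.596 mol/L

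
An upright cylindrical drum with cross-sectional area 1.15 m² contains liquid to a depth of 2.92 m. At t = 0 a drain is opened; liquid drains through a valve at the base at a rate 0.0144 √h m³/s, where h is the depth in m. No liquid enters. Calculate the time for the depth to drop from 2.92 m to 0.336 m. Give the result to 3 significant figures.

A dh/dt = −Q_out = −0.0144 √h.
∫ h^(−1/2) dh = −(0.0144/A) ∫ dt, giving 2√h = 2√h₀ − (0.0144/A) t.
t = 2A(√h₀ − √h)/0.0144 = 2·1.15·(√2.92 − √0.336)/0.0144
  = 2.3000 × (1.7088 − 0.57966) / 0.0144 = 180.35 s.

180 s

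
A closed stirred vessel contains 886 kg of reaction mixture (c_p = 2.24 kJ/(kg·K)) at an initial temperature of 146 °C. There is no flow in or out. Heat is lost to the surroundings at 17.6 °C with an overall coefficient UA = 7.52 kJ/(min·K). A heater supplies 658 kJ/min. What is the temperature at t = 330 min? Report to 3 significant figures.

117 °C

M c_p dT/dt = −UA(T − T_amb) + Q̇.
dT/dt = (T_ss − T)/τ with T_ss = T_amb + Q̇/UA = 17.6 + 658/7.52 = 105.10 °C, τ = M c_p/UA = 886·2.24/7.52 = 263.91 min.
T approaches T_ss exponentially: T(t) = T_ss + (T₀ − T_ss) e^(−t/τ).
T(330) = 105.10 + (40.900)·0.28639 = 116.81 °C.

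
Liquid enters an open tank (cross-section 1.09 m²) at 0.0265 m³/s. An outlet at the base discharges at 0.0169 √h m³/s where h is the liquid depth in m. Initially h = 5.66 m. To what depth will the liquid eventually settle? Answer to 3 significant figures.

A dh/dt = Q_in − 0.0169 √h. Steady state requires inflow = outflow:
Q_in = 0.0169 √h_ss ⇒ √h_ss = 0.0265/0.0169 = 1.5680.
h_ss = 1.5680² = 2.4588 m. (Since h₀ = 5.66 m > h_ss, the level will fall toward this value.)

2.46 m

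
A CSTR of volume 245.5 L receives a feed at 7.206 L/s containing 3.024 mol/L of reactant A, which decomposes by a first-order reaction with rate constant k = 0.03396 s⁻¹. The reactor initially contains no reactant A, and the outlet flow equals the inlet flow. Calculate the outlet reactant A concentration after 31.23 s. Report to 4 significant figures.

1.208 mol/L

V dC/dt = Q(C_in − C) − k V C.
This is linear with rate a = Q/V + k = 0.0633123 s⁻¹.
C_ss = Q C_in/(Q + kV) = 1.40196 mol/L; C(t) = C_ss + (C₀ − C_ss) e^(−a t).
C(31.23) = 1.40196 + (-1.40196)·e^(−0.0633123·31.23) = 1.40196 + (-1.40196)·0.138450 = 1.20786 mol/L.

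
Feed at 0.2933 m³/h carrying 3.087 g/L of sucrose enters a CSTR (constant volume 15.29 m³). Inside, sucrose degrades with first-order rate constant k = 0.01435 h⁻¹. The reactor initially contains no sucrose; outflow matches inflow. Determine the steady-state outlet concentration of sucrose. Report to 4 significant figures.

1.766 g/L

Accumulation = in − out − consumed: V dC/dt = Q C_in − Q C − k V C.
Steady state (dC/dt = 0): C_ss = Q C_in/(Q + kV) = C_in/(1 + kV/Q).
C_ss = 0.2933·3.087/(0.2933 + 0.01435·15.29) = 0.905417/0.512711 = 1.76594 g/L.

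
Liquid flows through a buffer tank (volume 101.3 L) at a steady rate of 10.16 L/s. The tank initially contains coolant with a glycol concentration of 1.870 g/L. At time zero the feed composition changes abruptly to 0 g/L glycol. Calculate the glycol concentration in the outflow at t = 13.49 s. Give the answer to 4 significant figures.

0.4833 g/L

Mass balance on the solute (V constant): V dC/dt = Q(C_in − C).
So dC/dt = (C_in − C)/τ with τ = V/Q = 101.3/10.16 = 9.97047 s.
C approaches C_in exponentially: C(t) = C_in + (C₀ − C_in) e^(−t/τ).
C(13.49) = 0 + (1.870 − 0)·e^(−13.49/9.97047) = 0 + (1.87000)·0.258465 = 0.483330 g/L.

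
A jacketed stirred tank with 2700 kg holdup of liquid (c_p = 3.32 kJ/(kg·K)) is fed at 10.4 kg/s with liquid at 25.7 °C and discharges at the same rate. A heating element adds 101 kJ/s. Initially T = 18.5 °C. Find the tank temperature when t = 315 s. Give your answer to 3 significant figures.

First-law balance (no shaft work): M c_p dT/dt = ṁ c_p (T_in − T) + 101.
τ = M/ṁ = 259.62 s; T_ss = T_in + Q̇/(ṁ c_p) = 25.7 + 101/(10.4·3.32) = 28.625 °C.
T approaches T_ss exponentially: T(t) = T_ss + (T₀ − T_ss) e^(−t/τ).
T(315) = 28.625 + (-10.125)·e^(−315/259.62) = 28.625 + (-10.125)·0.29720 = 25.616 °C.

25.6 °C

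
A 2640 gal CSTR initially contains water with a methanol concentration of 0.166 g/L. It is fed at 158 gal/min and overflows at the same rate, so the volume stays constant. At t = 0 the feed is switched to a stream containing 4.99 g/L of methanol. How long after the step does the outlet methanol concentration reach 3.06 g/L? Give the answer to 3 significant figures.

Species balance on the tank: V dC/dt = Q(C_in − C), so τ = V/Q = 16.709 min.
C(t) = C_in + (C₀ − C_in) e^(−t/τ). Set C = 3.06 and solve for t:
e^(−t/τ) = (C − C_in)/(C₀ − C_in) = (3.06 − 4.99)/(0.166 − 4.99) = 0.40008
t = −τ ln(…) = 16.709 × 0.91608 = 15.307 min.

15.3 min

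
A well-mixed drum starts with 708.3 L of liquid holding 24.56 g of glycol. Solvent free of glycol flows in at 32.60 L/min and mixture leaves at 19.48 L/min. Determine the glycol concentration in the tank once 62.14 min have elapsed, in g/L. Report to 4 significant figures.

Let m(t) be the amount of glycol. Volume: V(t) = V₀ + (Q_in − Q_out) t = 708.3 + 13.1200 t; V(62.14) = 1523.58 L.
No glycol enters, so dm/dt = −Q_out · (m/V).
dm/m = −Q_out dt/(V₀ + 13.1200 t); integrating gives ln(m/m₀) = −(Q_out/(Q_in−Q_out)) ln(V/V₀).
m = m₀ (V₀/V)^(Q_out/(Q_in−Q_out)) = 24.56 × (708.3/1523.58)^(1.48476) = 7.87641 g.
C = m/V = 7.87641/1523.58 = 0.00516969 g/L.

0.005170 g/L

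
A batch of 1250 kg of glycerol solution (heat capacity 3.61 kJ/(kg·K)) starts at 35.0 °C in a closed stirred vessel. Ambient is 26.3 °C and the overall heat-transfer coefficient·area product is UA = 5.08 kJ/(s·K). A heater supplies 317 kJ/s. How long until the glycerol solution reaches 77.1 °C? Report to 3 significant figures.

1360 s

Unsteady energy balance on the tank contents: M c_p dT/dt = −UA(T − T_amb) + Q̇.
τ = M c_p/UA = 888.29 s; T_ss = T_amb + Q̇/UA = 26.3 + 317/5.08 = 88.702 °C.
T(t) = T_ss + (T₀ − T_ss)e^(−t/τ); set T = 77.1:
t = −τ ln[(T − T_ss)/(T₀ − T_ss)] = −888.29 · ln(0.21604) = 1361.1 s.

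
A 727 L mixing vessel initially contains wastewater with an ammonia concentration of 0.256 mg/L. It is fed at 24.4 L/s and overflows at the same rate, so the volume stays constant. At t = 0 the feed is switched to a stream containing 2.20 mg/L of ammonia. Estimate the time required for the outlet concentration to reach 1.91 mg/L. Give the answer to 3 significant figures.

Species balance on the tank: V dC/dt = Q(C_in − C), so τ = V/Q = 29.795 s.
C(t) = C_in + (C₀ − C_in) e^(−t/τ). Set C = 1.91 and solve for t:
e^(−t/τ) = (C − C_in)/(C₀ − C_in) = (1.91 − 2.20)/(0.256 − 2.20) = 0.14918
t = −τ ln(…) = 29.795 × 1.9026 = 56.689 s.

56.7 s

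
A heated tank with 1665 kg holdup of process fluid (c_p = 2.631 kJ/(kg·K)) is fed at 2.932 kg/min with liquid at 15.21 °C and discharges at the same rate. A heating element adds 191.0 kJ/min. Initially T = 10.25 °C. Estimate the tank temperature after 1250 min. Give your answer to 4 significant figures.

Unsteady energy balance on the tank contents: M c_p dT/dt = ṁ c_p (T_in − T) + 191.0.
τ = M/ṁ = 567.872 min; T_ss = T_in + Q̇/(ṁ c_p) = 15.21 + 191.0/(2.932·2.631) = 39.9699 °C.
T approaches T_ss exponentially: T(t) = T_ss + (T₀ − T_ss) e^(−t/τ).
T(1250) = 39.9699 + (-29.7199)·e^(−1250/567.872) = 39.9699 + (-29.7199)·0.110670 = 36.6808 °C.

36.68 °C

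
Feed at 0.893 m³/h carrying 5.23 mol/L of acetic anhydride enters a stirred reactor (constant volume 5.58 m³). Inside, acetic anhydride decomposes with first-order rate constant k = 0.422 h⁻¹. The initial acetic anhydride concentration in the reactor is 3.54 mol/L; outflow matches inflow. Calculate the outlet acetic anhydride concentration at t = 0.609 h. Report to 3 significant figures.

Species balance: V dC/dt = Q C_in − Q C − k V C.
This is linear with rate a = Q/V + k = 0.58204 h⁻¹.
C_ss = Q C_in/(Q + kV) = 1.4380 mol/L; C(t) = C_ss + (C₀ − C_ss) e^(−a t).
C(0.609) = 1.4380 + (2.1020)·e^(−0.58204·0.609) = 1.4380 + (2.1020)·0.70155 = 2.9127 mol/L.

2.91 mol/L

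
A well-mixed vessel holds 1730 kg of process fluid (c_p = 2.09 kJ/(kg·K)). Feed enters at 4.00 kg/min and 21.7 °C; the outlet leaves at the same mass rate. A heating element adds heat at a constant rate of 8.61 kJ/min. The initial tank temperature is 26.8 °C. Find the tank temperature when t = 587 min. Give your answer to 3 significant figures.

23.8 °C

Energy balance: M c_p dT/dt = ṁ c_p (T_in − T) + 8.61.
Rearrange: dT/dt = (T_ss − T)/τ with τ = M/ṁ = 432.50 min and T_ss = T_in + Q̇/(ṁ c_p) = 22.730 °C.
Solution: T(t) = T_ss + (T₀ − T_ss) e^(−t/τ).
T(587) = 22.730 + (4.0701)·e^(−587/432.50) = 22.730 + (4.0701)·0.25737 = 23.777 °C.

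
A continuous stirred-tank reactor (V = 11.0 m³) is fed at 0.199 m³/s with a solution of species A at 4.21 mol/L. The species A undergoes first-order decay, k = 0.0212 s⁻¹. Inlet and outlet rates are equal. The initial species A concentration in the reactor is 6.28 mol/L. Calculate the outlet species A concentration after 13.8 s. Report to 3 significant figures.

Accumulation = in − out − consumed: V dC/dt = Q C_in − Q C − k V C.
This is linear with rate a = Q/V + k = 0.039291 s⁻¹.
C_ss = Q C_in/(Q + kV) = 1.9384 mol/L; C(t) = C_ss + (C₀ − C_ss) e^(−a t).
C(13.8) = 1.9384 + (4.3416)·e^(−0.039291·13.8) = 1.9384 + (4.3416)·0.58146 = 4.4629 mol/L.

4.46 mol/L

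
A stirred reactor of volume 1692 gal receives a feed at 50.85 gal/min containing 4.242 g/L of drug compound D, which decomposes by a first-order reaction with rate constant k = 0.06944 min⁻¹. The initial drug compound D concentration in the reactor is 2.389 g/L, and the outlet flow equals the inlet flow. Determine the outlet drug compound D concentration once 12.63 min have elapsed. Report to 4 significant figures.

Accumulation = in − out − consumed: V dC/dt = Q C_in − Q C − k V C.
dC/dt = (Q/V) C_in − (Q/V + k) C; effective rate a = Q/V + k = 0.0300532 + 0.06944 = 0.0994932 min⁻¹.
C_ss = Q C_in/(Q + kV) = 1.28135 g/L; C(t) = C_ss + (C₀ − C_ss) e^(−a t).
C(12.63) = 1.28135 + (1.10765)·e^(−0.0994932·12.63) = 1.28135 + (1.10765)·0.284620 = 1.59661 g/L.

1.597 g/L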